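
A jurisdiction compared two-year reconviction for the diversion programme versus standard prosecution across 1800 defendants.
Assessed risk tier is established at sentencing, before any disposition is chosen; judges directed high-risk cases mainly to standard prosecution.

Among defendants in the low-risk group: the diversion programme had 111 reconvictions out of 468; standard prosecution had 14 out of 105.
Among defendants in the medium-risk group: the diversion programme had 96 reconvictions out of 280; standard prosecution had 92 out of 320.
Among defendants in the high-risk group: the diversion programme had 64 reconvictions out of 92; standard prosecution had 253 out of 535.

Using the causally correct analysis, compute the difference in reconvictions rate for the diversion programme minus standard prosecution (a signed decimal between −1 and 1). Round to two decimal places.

+0.13

Assessed risk tier differs across dispositions for reasons unrelated to any effect of the disposition itself, and it separately predicts the outcome — a classic confounder. We must compare within assessed risk tier levels.
Adjusting over the population distribution of assessed risk tier: 0.318·(0.237−0.133) + 0.333·(0.343−0.287) + 0.348·(0.696−0.473) = +0.129.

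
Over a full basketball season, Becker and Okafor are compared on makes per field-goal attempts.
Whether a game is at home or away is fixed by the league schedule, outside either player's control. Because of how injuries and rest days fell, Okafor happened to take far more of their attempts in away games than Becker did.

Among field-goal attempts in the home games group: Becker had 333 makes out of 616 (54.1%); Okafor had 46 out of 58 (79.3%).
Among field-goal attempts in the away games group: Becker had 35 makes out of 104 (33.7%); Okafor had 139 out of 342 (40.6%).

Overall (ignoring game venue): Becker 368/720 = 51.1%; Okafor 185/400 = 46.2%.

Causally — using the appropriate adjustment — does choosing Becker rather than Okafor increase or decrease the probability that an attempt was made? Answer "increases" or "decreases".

decreases

Okafor is higher inside every game venue stratum but Becker is higher in aggregate. Whether to stratify depends on how game venue relates to the player.
The imbalance in game venue arose from how field-goal attempts were allocated, not from anything the player did; and game venue independently affects the outcome. The pooled gap is confounded — condition on game venue.
Within each level — home games: 54.1% vs 79.3%; away games: 33.7% vs 40.6% — Okafor is higher every time.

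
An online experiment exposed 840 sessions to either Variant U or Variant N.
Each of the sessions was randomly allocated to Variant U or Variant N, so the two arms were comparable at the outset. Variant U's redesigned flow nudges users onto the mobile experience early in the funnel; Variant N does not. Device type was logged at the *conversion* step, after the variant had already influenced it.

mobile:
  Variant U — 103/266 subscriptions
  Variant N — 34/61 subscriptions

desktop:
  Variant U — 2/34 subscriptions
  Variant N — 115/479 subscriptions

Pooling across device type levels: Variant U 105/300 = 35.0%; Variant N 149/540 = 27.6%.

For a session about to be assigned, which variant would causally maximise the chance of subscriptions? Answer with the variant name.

Variant U

Variant N is higher inside every device type stratum but Variant U is higher in aggregate. Whether to stratify depends on how device type relates to the variant.
Stratifying would compare variants among sessions the variants themselves sorted into device type groups — a form of selection on an intermediate. The unconditioned pooled rates give the total causal effect.
Pooled: Variant U 35.0% vs Variant N 27.6%; Variant U is higher overall.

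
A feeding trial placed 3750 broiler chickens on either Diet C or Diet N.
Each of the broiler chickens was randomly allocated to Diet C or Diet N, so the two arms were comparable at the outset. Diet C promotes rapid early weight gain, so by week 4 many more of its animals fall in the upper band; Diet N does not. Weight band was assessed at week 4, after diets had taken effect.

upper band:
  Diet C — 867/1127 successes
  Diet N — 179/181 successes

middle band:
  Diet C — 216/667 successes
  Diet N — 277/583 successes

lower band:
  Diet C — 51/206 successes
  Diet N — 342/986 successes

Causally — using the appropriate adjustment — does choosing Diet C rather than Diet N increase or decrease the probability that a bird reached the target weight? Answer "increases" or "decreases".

Week-4 weight band lies on the pathway diet → week-4 weight band → outcome, so adjusting for it blocks the indirect effect. For the total causal effect of diet, use the unadjusted pooled rates.
Pooled: Diet C 56.7% vs Diet N 45.6%; Diet C is higher overall.

increases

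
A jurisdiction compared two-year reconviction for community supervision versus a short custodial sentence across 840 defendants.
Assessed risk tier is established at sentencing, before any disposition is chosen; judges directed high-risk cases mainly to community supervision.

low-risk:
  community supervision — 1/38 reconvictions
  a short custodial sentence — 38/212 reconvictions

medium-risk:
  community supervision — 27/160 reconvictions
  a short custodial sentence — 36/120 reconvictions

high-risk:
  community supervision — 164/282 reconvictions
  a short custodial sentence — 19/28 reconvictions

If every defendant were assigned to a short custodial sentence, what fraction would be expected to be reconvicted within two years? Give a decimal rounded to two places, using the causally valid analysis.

0.40

Within every assessed risk tier level community supervision has the lower rate, yet pooled a short custodial sentence does — Simpson's reversal.
Since assessed risk tier is a pre-existing factor (not a product of the disposition) and it affects the outcome on its own, it is a confounder. The stratified rates, not the pooled rate, identify the causal effect.
Standardising a short custodial sentence to the population assessed risk tier mix: 0.298·38/212 + 0.333·36/120 + 0.369·19/28 = 0.404.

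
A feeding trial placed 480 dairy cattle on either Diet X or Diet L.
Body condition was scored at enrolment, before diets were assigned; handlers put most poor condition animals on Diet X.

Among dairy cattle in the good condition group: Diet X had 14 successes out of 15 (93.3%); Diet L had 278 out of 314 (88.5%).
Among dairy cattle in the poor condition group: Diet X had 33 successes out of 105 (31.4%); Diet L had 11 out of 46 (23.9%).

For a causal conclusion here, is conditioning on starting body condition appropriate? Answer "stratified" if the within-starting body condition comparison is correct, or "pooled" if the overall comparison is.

Diet X is higher inside every starting body condition stratum but Diet L is higher in aggregate. Whether to stratify depends on how starting body condition relates to the diet.
Starting body condition is set before the diet has any effect — it is not caused by the diet — and it independently drives the outcome. That makes it a confounder, so the causal comparison is within starting body condition levels.
Within each level — good condition: 93.3% vs 88.5%; poor condition: 31.4% vs 23.9% — Diet X is higher every time.

stratified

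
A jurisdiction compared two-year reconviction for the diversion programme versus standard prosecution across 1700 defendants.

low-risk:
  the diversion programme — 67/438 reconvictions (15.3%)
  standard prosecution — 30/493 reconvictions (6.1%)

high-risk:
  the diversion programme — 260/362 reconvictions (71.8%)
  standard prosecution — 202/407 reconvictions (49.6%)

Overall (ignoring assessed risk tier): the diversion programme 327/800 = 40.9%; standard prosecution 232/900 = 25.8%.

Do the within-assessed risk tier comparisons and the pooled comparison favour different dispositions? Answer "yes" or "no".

Within each assessed risk tier level (low-risk 15.3% vs 6.1%; high-risk 71.8% vs 49.6%), standard prosecution has the lower rate every time. Pooled: 40.9% vs 25.8% — standard prosecution has the lower rate overall. They agree.

no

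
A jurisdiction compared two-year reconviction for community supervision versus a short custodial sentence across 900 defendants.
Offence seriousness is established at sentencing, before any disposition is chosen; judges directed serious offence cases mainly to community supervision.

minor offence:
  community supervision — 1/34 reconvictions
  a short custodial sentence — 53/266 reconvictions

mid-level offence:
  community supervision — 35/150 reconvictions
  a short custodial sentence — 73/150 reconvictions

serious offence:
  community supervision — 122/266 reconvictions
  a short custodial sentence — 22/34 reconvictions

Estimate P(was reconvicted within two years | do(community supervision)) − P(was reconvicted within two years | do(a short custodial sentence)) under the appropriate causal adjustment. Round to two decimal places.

The imbalance in offence seriousness arose from how defendants were allocated, not from anything the disposition did; and offence seriousness independently affects the outcome. The pooled gap is confounded — condition on offence seriousness.
Adjusting over the population distribution of offence seriousness: 0.333·(0.029−0.199) + 0.333·(0.233−0.487) + 0.333·(0.459−0.647) = -0.204.

-0.20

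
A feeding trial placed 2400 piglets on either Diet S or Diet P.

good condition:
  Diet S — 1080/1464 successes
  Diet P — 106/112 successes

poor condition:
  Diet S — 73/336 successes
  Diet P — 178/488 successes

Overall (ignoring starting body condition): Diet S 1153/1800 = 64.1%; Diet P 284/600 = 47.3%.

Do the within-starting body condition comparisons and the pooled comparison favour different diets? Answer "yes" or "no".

Within each starting body condition level (good condition 73.8% vs 94.6%; poor condition 21.7% vs 36.5%), Diet P has the higher rate every time. Pooled: 64.1% vs 47.3% — Diet S has the higher rate overall. The two comparisons disagree.

yes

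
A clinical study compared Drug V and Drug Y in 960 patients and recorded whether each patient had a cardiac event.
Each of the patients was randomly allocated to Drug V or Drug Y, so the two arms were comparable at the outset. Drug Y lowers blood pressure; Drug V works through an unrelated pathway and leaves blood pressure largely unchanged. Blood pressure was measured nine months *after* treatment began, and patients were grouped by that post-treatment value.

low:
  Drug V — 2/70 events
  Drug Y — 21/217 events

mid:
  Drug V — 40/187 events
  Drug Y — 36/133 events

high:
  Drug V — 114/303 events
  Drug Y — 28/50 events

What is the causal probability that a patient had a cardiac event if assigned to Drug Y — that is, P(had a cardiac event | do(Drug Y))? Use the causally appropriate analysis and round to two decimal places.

0.21

The blood pressure-specific comparison favours Drug V throughout, but the pooled figures favour Drug Y. The question is whether to condition on blood pressure.
Blood pressure lies on the pathway drug → blood pressure → outcome, so adjusting for it blocks the indirect effect. For the total causal effect of drug, use the unadjusted pooled rates.
So P(outcome | do(Drug Y)) is just the pooled rate for Drug Y: 85/400 = 0.212.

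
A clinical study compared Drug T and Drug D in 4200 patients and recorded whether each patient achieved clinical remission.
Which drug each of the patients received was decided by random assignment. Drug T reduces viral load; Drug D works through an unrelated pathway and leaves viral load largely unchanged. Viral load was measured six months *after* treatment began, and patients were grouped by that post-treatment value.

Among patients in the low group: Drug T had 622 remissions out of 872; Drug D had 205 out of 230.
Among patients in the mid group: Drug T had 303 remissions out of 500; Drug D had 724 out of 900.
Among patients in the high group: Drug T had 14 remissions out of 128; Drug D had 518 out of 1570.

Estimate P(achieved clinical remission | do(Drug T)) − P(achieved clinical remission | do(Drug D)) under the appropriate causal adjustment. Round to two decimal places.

Drug D is higher inside every viral load stratum but Drug T is higher in aggregate. Whether to stratify depends on how viral load relates to the drug.
Viral load is recorded after the drug and is itself shifted by it — it sits on the causal path from drug to outcome. Conditioning on a mediator would strip out part of the effect we want; the pooled comparison gives the total causal effect.
The causal difference is the pooled difference: 0.626 − 0.536 = +0.090.

+0.09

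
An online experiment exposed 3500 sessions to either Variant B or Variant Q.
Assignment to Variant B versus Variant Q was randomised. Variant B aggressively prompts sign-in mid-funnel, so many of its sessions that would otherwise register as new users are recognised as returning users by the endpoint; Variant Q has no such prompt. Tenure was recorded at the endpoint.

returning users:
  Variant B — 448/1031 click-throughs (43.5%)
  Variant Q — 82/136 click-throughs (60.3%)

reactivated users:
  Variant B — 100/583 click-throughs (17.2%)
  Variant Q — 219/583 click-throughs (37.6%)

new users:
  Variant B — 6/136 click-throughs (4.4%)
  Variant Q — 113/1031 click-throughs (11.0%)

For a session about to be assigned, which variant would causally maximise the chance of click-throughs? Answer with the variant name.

Variant Q is higher inside every user tenure stratum but Variant B is higher in aggregate. Whether to stratify depends on how user tenure relates to the variant.
User tenure is downstream of the variant. One should not condition on a consequence of treatment, so the overall rates are the right comparison.
Pooled: Variant B 31.7% vs Variant Q 23.7%; Variant B is higher overall.

Variant B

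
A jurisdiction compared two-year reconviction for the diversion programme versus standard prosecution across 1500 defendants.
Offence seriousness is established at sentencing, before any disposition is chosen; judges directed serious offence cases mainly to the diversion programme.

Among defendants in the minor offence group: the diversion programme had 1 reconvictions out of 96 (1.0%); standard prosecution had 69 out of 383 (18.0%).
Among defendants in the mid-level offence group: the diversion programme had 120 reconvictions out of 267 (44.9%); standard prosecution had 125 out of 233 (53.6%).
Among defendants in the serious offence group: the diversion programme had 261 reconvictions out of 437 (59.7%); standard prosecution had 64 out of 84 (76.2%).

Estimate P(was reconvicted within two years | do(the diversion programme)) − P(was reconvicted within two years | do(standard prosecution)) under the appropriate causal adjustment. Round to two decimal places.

-0.14

Offence seriousness differs across dispositions for reasons unrelated to any effect of the disposition itself, and it separately predicts the outcome — a classic confounder. We must compare within offence seriousness levels.
Adjusting over the population distribution of offence seriousness: 0.319·(0.010−0.180) + 0.333·(0.449−0.536) + 0.347·(0.597−0.762) = -0.140.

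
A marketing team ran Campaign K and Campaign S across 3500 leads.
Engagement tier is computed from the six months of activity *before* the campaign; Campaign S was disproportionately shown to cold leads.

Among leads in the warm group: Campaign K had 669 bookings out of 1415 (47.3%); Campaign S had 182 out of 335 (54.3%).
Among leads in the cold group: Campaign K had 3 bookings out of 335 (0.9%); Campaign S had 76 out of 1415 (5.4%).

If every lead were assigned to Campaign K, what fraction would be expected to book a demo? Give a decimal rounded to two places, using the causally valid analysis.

0.24

Campaign S is higher inside every engagement tier stratum but Campaign K is higher in aggregate. Whether to stratify depends on how engagement tier relates to the campaign.
Nothing the campaign does changes engagement tier; the imbalance is an allocation artefact. With engagement tier also predicting the outcome, the pooled figure is confounded, and the within-stratum comparison is the causal one.
Standardising Campaign K to the population engagement tier mix: 0.500·669/1415 + 0.500·3/335 = 0.241.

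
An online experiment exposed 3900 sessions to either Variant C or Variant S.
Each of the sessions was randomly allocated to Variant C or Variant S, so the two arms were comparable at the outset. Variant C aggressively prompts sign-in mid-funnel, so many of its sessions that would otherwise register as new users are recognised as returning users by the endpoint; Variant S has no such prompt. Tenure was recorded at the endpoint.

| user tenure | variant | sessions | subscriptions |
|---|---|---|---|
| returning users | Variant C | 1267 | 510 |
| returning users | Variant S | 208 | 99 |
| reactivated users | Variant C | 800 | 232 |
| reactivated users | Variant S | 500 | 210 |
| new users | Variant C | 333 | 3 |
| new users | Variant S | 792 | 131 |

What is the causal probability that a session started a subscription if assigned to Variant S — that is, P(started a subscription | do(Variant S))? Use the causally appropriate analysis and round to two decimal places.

0.29

Within every user tenure level Variant S has the higher rate, yet pooled Variant C does — Simpson's reversal.
User tenure is downstream of the variant. One should not condition on a consequence of treatment, so the overall rates are the right comparison.
So P(outcome | do(Variant S)) is just the pooled rate for Variant S: 440/1500 = 0.293.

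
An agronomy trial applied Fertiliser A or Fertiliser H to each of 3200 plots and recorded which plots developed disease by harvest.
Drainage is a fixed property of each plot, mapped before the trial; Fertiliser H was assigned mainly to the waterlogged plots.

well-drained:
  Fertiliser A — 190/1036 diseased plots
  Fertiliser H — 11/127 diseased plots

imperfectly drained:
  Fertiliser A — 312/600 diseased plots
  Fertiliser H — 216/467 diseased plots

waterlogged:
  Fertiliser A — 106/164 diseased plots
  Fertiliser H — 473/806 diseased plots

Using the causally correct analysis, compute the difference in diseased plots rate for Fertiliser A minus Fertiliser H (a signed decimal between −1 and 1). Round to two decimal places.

+0.07

Here field drainage is a common cause — it drives both which fertiliser a case falls under and the outcome. The crude comparison mixes populations; the stratum-specific rates are the causally relevant ones.
Adjusting over the population distribution of field drainage: 0.363·(0.183−0.087) + 0.333·(0.520−0.463) + 0.303·(0.646−0.587) = +0.072.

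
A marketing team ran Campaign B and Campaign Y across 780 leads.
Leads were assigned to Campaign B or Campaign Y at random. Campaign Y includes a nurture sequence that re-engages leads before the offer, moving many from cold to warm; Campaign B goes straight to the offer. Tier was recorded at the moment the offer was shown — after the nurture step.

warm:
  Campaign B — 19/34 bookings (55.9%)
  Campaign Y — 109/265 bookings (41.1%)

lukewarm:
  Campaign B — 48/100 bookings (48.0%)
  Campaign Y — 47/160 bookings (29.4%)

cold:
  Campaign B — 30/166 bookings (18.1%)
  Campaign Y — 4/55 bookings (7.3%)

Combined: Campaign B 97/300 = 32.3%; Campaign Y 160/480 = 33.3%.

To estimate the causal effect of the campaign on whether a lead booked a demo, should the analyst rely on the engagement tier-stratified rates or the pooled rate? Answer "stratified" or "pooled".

pooled

Campaign B is higher inside every engagement tier stratum but Campaign Y is higher in aggregate. Whether to stratify depends on how engagement tier relates to the campaign.
Engagement tier is downstream of the campaign. One should not condition on a consequence of treatment, so the overall rates are the right comparison.
Pooled: Campaign B 32.3% vs Campaign Y 33.3%; Campaign Y is higher overall.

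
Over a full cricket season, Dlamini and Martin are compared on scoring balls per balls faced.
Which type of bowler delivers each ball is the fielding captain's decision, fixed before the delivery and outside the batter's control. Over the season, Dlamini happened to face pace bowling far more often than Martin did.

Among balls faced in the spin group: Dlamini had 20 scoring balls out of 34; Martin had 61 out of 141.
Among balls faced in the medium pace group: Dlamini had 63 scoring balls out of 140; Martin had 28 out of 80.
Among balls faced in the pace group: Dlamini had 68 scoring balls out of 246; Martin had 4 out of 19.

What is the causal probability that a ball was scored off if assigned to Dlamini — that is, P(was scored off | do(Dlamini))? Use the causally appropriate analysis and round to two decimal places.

0.42

Dlamini is higher inside every bowling type stratum but Martin is higher in aggregate. Whether to stratify depends on how bowling type relates to the player.
Bowling type differs across players for reasons unrelated to any effect of the player itself, and it separately predicts the outcome — a classic confounder. We must compare within bowling type levels.
Standardising Dlamini to the population bowling type mix: 0.265·20/34 + 0.333·63/140 + 0.402·68/246 = 0.417.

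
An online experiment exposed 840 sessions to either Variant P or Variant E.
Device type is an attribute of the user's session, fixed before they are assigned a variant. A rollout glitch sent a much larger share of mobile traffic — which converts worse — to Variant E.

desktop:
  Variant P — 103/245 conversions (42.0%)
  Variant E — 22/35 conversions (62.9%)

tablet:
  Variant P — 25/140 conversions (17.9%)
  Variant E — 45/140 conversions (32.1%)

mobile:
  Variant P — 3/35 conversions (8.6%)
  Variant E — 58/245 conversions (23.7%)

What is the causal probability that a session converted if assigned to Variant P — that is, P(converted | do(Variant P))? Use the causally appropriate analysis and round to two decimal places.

The imbalance in device type arose from how sessions were allocated, not from anything the variant did; and device type independently affects the outcome. The pooled gap is confounded — condition on device type.
Standardising Variant P to the population device type mix: 0.333·103/245 + 0.333·25/140 + 0.333·3/35 = 0.228.

0.23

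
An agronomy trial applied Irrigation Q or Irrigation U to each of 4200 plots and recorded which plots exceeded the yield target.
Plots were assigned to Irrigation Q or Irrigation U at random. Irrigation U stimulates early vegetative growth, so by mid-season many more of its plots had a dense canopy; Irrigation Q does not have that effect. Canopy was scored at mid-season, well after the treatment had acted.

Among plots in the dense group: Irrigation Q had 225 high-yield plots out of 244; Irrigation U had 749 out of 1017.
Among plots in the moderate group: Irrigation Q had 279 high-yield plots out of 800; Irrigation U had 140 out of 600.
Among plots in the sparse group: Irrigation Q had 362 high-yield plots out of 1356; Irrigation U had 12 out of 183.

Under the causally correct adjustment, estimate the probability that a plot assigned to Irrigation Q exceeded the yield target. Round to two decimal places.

Irrigation Q is higher inside every mid-season canopy stratum but Irrigation U is higher in aggregate. Whether to stratify depends on how mid-season canopy relates to the irrigation.
The distribution of mid-season canopy is itself part of what the irrigation does — it is an intermediate outcome. Holding it fixed would remove that part of the effect; the total effect is the pooled difference.
So P(outcome | do(Irrigation Q)) is just the pooled rate for Irrigation Q: 866/2400 = 0.361.

0.36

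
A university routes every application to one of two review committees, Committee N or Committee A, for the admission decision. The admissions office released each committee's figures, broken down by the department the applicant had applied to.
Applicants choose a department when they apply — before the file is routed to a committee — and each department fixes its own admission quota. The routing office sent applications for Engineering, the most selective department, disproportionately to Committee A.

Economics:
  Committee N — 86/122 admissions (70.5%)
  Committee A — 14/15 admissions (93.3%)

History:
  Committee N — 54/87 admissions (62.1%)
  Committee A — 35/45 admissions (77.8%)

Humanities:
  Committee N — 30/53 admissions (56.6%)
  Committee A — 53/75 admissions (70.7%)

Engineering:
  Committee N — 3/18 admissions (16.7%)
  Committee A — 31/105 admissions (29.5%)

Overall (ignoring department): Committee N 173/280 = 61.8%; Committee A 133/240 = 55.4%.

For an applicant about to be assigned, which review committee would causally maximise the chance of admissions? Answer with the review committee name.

Committee A

Department satisfies the back-door criterion: it is not a descendant of the review committee, and it blocks the spurious path from review committee to outcome. Adjusting for it (i.e., using the within-department rates) gives the causal effect.
Within each level — Economics: 70.5% vs 93.3%; History: 62.1% vs 77.8%; Humanities: 56.6% vs 70.7%; Engineering: 16.7% vs 29.5% — Committee A is higher every time.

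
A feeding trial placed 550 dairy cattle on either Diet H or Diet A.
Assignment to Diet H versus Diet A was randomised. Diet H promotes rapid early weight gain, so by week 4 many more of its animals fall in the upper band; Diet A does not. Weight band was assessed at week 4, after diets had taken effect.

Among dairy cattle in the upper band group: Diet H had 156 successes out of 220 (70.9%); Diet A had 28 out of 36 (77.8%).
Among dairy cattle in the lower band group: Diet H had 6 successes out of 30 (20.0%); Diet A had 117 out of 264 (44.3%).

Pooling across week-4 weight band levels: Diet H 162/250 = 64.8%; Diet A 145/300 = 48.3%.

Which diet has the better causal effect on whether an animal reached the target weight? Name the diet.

Within every week-4 weight band level Diet A has the higher rate, yet pooled Diet H does — Simpson's reversal.
Week-4 weight band is downstream of the diet. One should not condition on a consequence of treatment, so the overall rates are the right comparison.
Pooled: Diet H 64.8% vs Diet A 48.3%; Diet H is higher overall.

Diet H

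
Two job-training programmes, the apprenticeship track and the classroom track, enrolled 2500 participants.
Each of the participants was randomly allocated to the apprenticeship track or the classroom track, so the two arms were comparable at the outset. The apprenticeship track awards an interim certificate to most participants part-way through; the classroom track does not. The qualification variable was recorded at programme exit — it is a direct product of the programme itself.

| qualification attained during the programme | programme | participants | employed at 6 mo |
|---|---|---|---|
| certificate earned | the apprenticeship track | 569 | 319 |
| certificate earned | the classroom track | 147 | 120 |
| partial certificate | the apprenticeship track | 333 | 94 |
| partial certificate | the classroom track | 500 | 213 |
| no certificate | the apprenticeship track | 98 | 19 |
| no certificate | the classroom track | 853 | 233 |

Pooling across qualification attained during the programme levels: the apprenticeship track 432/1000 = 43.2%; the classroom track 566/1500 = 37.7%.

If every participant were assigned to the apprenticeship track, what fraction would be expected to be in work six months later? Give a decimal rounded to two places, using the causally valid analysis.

Because the programme influences qualification attained during the programme, qualification attained during the programme is a post-treatment mediator, not a confounder. Stratifying on it would bias the estimate; the causal effect is the crude pooled difference.
So P(outcome | do(the apprenticeship track)) is just the pooled rate for the apprenticeship track: 432/1000 = 0.432.

0.43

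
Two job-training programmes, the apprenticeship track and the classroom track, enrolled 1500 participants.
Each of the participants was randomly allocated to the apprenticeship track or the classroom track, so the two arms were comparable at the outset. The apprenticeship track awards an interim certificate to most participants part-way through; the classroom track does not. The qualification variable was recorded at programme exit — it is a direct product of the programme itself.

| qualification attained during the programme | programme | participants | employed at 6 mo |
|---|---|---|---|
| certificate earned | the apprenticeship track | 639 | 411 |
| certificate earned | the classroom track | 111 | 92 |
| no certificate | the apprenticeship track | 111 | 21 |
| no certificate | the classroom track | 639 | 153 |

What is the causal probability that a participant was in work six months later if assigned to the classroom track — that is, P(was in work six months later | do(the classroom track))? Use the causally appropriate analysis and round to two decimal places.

0.33

Qualification attained during the programme is recorded after the programme and is itself shifted by it — it sits on the causal path from programme to outcome. Conditioning on a mediator would strip out part of the effect we want; the pooled comparison gives the total causal effect.
So P(outcome | do(the classroom track)) is just the pooled rate for the classroom track: 245/750 = 0.327.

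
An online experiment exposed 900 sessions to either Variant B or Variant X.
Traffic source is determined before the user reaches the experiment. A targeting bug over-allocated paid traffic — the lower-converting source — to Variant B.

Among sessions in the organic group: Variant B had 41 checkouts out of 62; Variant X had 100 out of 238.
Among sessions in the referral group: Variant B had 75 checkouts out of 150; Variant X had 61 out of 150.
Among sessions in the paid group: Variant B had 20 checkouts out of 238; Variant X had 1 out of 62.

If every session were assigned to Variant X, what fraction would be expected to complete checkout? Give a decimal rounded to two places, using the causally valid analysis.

0.28

Within every traffic source level Variant B has the higher rate, yet pooled Variant X does — Simpson's reversal.
Here traffic source is a common cause — it drives both which variant a case falls under and the outcome. The crude comparison mixes populations; the stratum-specific rates are the causally relevant ones.
Standardising Variant X to the population traffic source mix: 0.333·100/238 + 0.333·61/150 + 0.333·1/62 = 0.281.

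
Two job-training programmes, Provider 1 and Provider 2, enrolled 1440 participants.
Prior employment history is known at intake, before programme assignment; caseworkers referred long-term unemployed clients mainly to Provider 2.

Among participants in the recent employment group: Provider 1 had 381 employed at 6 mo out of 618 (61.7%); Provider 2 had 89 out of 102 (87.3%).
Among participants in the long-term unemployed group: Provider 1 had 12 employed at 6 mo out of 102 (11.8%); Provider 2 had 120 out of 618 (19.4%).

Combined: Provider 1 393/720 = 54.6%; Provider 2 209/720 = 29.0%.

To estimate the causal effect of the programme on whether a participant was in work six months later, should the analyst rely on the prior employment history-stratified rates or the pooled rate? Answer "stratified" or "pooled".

The prior employment history-specific comparison favours Provider 2 throughout, but the pooled figures favour Provider 1. The question is whether to condition on prior employment history.
Prior employment history differs across programmes for reasons unrelated to any effect of the programme itself, and it separately predicts the outcome — a classic confounder. We must compare within prior employment history levels.
Within each level — recent employment: 61.7% vs 87.3%; long-term unemployed: 11.8% vs 19.4% — Provider 2 is higher every time.

stratified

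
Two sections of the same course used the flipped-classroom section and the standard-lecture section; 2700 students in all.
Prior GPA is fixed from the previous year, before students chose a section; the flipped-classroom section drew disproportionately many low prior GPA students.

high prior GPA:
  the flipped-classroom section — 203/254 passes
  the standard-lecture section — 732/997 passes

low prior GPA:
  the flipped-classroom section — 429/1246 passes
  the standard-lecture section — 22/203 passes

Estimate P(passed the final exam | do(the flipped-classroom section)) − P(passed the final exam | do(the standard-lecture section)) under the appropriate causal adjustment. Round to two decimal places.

Here prior GPA band is a common cause — it drives both which teaching method a case falls under and the outcome. The crude comparison mixes populations; the stratum-specific rates are the causally relevant ones.
Adjusting over the population distribution of prior GPA band: 0.463·(0.799−0.734) + 0.537·(0.344−0.108) = +0.157.

+0.16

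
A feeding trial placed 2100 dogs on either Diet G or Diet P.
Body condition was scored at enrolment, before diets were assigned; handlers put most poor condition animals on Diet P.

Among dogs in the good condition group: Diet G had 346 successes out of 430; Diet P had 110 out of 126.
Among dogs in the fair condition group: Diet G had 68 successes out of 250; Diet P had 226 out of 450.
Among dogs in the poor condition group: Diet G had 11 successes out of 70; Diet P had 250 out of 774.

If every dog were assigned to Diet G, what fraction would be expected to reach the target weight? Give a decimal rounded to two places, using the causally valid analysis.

Since starting body condition is a pre-existing factor (not a product of the diet) and it affects the outcome on its own, it is a confounder. The stratified rates, not the pooled rate, identify the causal effect.
Standardising Diet G to the population starting body condition mix: 0.265·346/430 + 0.333·68/250 + 0.402·11/70 = 0.367.

0.37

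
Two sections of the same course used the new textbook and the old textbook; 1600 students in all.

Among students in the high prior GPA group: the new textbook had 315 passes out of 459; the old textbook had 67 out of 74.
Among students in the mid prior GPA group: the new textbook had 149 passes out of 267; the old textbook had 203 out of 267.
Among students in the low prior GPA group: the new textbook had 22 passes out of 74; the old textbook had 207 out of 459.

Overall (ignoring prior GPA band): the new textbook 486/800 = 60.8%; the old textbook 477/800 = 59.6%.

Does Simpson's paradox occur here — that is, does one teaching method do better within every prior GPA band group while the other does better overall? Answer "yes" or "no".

Within each prior GPA band level (high prior GPA 68.6% vs 90.5%; mid prior GPA 55.8% vs 76.0%; low prior GPA 29.7% vs 45.1%), the old textbook has the higher rate every time. Pooled: 60.8% vs 59.6% — the new textbook has the higher rate overall. The two comparisons disagree.

yes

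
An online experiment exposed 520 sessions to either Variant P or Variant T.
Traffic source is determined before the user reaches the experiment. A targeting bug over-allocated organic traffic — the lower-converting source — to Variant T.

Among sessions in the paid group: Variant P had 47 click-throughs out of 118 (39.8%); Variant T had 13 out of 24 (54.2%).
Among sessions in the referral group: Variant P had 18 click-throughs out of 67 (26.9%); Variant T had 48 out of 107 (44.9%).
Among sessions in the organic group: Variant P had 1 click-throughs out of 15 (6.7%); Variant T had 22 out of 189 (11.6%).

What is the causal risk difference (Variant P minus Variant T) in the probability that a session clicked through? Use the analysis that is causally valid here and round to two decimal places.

-0.12

The imbalance in traffic source arose from how sessions were allocated, not from anything the variant did; and traffic source independently affects the outcome. The pooled gap is confounded — condition on traffic source.
Adjusting over the population distribution of traffic source: 0.273·(0.398−0.542) + 0.335·(0.269−0.449) + 0.392·(0.067−0.116) = -0.119.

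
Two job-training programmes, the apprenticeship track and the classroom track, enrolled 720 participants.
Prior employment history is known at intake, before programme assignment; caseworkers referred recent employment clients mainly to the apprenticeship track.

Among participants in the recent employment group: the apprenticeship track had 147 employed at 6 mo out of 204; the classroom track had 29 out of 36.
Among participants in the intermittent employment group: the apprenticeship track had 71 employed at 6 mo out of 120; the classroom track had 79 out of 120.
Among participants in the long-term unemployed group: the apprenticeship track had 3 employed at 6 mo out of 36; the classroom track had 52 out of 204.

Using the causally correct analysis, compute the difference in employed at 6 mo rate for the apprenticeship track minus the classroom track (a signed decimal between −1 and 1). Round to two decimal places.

-0.11

Here prior employment history is a common cause — it drives both which programme a case falls under and the outcome. The crude comparison mixes populations; the stratum-specific rates are the causally relevant ones.
Adjusting over the population distribution of prior employment history: 0.333·(0.721−0.806) + 0.333·(0.592−0.658) + 0.333·(0.083−0.255) = -0.108.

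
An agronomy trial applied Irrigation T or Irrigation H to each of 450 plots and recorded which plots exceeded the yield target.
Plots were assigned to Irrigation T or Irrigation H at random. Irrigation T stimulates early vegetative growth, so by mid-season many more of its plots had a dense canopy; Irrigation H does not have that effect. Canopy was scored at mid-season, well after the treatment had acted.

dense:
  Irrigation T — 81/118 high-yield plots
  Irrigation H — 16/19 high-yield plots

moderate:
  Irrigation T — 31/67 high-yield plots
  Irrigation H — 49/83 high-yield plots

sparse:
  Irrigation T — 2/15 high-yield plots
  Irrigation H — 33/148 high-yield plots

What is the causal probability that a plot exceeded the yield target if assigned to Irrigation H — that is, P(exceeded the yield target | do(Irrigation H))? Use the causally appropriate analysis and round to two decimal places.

0.39

Mid-season canopy is downstream of the irrigation. One should not condition on a consequence of treatment, so the overall rates are the right comparison.
So P(outcome | do(Irrigation H)) is just the pooled rate for Irrigation H: 98/250 = 0.392.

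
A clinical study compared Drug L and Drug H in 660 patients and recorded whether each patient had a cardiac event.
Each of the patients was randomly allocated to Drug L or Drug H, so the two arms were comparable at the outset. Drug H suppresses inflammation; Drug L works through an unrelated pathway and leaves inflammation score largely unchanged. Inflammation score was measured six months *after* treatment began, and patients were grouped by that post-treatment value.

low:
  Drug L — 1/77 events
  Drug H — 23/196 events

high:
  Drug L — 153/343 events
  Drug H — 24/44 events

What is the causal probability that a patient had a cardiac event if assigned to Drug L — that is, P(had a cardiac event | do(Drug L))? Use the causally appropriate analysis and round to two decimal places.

The distribution of inflammation score is itself part of what the drug does — it is an intermediate outcome. Holding it fixed would remove that part of the effect; the total effect is the pooled difference.
So P(outcome | do(Drug L)) is just the pooled rate for Drug L: 154/420 = 0.367.

0.37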